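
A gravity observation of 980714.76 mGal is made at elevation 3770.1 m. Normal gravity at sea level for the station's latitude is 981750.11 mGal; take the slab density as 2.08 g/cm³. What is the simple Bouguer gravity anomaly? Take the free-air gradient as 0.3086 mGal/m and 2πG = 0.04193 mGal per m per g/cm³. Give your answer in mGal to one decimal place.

Free-air correction = 0.3086 × 3770.1 = 1163.45 mGal
Free-air anomaly = 980714.76 − 981750.11 + (1163.45) = 128.10 mGal
Bouguer slab correction = 0.04193 × 2.08 × 3770.1 = 328.81 mGal
Simple Bouguer anomaly = 128.10 − (328.81) = -200.71 mGal

-200.7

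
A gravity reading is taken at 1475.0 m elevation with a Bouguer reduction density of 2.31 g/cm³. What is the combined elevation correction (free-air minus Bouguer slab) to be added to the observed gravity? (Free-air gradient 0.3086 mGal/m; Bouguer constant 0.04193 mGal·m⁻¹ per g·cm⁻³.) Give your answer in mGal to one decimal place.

Combined gradient = 0.3086 − 0.04193 × 2.31 = 0.2117417 mGal/m
Combined elevation correction = 0.2117417 × 1475.0 = 312.3 mGal

312.3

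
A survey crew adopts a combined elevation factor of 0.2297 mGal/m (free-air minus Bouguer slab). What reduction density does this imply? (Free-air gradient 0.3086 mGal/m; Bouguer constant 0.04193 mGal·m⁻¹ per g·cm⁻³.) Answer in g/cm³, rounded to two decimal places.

1.88

0.2297 = 0.3086 − 0.04193 × ρ
ρ = (0.3086 − 0.2297) / 0.04193 = 1.88 g/cm³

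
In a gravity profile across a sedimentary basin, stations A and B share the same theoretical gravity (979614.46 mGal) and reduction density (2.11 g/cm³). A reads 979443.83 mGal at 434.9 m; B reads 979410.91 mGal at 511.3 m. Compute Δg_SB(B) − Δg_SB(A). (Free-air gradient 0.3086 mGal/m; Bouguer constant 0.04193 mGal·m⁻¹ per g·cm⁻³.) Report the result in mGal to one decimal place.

Δg_SB(A) = 979443.83 − 979614.46 + 0.3086×434.9 − 0.04193×2.11×434.9 = -74.90 mGal
Δg_SB(B) = 979410.91 − 979614.46 + 0.3086×511.3 − 0.04193×2.11×511.3 = -91.00 mGal
Difference = -91.00 − (-74.90) = -16.10 mGal

-16.1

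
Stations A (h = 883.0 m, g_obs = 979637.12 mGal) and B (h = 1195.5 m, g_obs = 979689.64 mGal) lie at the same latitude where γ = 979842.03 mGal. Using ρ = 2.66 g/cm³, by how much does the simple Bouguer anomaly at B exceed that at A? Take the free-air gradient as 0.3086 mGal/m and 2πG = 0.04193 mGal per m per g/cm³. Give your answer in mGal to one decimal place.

114.1

Δg_SB(A) = 979637.12 − 979842.03 + 0.3086×883.0 − 0.04193×2.66×883.0 = -30.90 mGal
Δg_SB(B) = 979689.64 − 979842.03 + 0.3086×1195.5 − 0.04193×2.66×1195.5 = 83.20 mGal
Difference = 83.20 − (-30.90) = 114.10 mGal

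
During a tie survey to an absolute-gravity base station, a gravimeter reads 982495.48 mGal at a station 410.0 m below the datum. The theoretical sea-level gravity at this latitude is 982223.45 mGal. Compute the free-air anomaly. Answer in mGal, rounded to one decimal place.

Free-air correction = 0.3086 × -410.0 = -126.53 mGal
Free-air anomaly = 982495.48 − 982223.45 + (-126.53) = 145.50 mGal

145.5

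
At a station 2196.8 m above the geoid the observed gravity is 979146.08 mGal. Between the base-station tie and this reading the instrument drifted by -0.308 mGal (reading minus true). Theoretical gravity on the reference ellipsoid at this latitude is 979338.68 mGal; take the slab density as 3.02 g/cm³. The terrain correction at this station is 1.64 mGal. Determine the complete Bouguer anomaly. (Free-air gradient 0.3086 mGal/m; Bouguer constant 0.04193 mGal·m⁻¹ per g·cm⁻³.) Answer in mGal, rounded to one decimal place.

209.1

Drift-corrected reading = 979146.08 − (-0.308) = 979146.388 mGal
Free-air correction = 0.3086 × 2196.8 = 677.93 mGal
Free-air anomaly = 979146.388 − 979338.68 + (677.93) = 485.638 mGal
Bouguer slab correction = 0.04193 × 3.02 × 2196.8 = 278.18 mGal
Simple Bouguer anomaly = 485.638 − (278.18) = 207.458 mGal
Complete Bouguer anomaly = 207.458 + 1.64 = 209.098 mGal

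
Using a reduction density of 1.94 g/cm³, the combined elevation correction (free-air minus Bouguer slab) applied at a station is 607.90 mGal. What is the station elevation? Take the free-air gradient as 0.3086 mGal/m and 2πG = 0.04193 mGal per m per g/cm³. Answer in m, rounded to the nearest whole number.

2675

Combined gradient = 0.3086 − 0.04193 × 1.94 = 0.2272558 mGal/m
h = 607.90 / 0.2272558 = 2674.96 m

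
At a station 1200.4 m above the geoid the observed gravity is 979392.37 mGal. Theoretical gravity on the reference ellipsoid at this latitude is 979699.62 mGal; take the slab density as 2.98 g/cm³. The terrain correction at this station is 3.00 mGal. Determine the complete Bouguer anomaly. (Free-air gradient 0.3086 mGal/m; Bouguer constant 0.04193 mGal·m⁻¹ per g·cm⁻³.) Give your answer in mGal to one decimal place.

Free-air correction = 0.3086 × 1200.4 = 370.44 mGal
Free-air anomaly = 979392.37 − 979699.62 + (370.44) = 63.19 mGal
Bouguer slab correction = 0.04193 × 2.98 × 1200.4 = 149.99 mGal
Simple Bouguer anomaly = 63.19 − (149.99) = -86.80 mGal
Complete Bouguer anomaly = -86.80 + 3.00 = -83.80 mGal

-83.8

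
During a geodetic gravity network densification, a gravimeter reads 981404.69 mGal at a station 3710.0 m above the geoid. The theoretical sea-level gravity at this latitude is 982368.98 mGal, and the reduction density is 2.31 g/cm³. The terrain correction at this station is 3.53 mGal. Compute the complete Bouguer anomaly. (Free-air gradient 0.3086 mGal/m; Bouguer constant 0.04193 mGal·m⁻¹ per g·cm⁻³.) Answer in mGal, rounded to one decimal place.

Free-air correction = 0.3086 × 3710.0 = 1144.91 mGal
Free-air anomaly = 981404.69 − 982368.98 + (1144.91) = 180.62 mGal
Bouguer slab correction = 0.04193 × 2.31 × 3710.0 = 359.34 mGal
Simple Bouguer anomaly = 180.62 − (359.34) = -178.72 mGal
Complete Bouguer anomaly = -178.72 + 3.53 = -175.19 mGal

-175.2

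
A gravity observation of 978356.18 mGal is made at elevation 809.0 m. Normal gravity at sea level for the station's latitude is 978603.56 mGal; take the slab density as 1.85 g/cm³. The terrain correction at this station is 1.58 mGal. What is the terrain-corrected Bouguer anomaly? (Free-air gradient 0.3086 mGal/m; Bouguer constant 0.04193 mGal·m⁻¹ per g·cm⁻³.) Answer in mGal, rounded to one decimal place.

Free-air correction = 0.3086 × 809.0 = 249.66 mGal
Free-air anomaly = 978356.18 − 978603.56 + (249.66) = 2.28 mGal
Bouguer slab correction = 0.04193 × 1.85 × 809.0 = 62.75 mGal
Simple Bouguer anomaly = 2.28 − (62.75) = -60.47 mGal
Complete Bouguer anomaly = -60.47 + 1.58 = -58.89 mGal

-58.9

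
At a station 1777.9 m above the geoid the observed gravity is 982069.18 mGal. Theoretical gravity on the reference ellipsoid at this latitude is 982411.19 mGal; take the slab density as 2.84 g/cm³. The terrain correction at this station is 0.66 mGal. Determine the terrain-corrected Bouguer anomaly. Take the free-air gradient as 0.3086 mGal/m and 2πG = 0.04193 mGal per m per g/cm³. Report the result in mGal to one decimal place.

-4.4

Free-air correction = 0.3086 × 1777.9 = 548.66 mGal
Free-air anomaly = 982069.18 − 982411.19 + (548.66) = 206.65 mGal
Bouguer slab correction = 0.04193 × 2.84 × 1777.9 = 211.71 mGal
Simple Bouguer anomaly = 206.65 − (211.71) = -5.06 mGal
Complete Bouguer anomaly = -5.06 + 0.66 = -4.40 mGal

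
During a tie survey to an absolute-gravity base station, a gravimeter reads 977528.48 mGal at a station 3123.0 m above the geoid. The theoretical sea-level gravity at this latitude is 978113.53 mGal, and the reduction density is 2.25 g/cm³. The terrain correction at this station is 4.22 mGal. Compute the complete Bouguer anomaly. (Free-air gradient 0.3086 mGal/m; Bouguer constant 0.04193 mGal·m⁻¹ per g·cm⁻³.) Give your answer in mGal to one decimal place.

Free-air correction = 0.3086 × 3123.0 = 963.76 mGal
Free-air anomaly = 977528.48 − 978113.53 + (963.76) = 378.71 mGal
Bouguer slab correction = 0.04193 × 2.25 × 3123.0 = 294.63 mGal
Simple Bouguer anomaly = 378.71 − (294.63) = 84.08 mGal
Complete Bouguer anomaly = 84.08 + 4.22 = 88.30 mGal

88.3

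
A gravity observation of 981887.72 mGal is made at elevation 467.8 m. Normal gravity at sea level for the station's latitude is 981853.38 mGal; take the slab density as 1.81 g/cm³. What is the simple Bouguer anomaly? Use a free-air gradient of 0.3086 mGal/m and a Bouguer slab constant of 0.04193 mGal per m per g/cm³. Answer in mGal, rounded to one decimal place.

Free-air correction = 0.3086 × 467.8 = 144.36 mGal
Free-air anomaly = 981887.72 − 981853.38 + (144.36) = 178.70 mGal
Bouguer slab correction = 0.04193 × 1.81 × 467.8 = 35.50 mGal
Simple Bouguer anomaly = 178.70 − (35.50) = 143.20 mGal

143.2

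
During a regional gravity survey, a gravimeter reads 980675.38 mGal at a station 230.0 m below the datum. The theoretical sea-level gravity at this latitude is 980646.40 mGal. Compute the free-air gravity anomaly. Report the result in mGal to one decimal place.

-42.0

Free-air correction = 0.3086 × -230.0 = -70.98 mGal
Free-air anomaly = 980675.38 − 980646.40 + (-70.98) = -42.00 mGal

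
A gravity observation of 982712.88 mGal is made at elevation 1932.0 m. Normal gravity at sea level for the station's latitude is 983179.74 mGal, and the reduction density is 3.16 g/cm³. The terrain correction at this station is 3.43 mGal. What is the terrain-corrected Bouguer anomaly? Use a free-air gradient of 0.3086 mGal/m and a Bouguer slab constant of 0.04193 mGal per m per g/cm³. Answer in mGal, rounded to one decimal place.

-123.2

Free-air correction = 0.3086 × 1932.0 = 596.22 mGal
Free-air anomaly = 982712.88 − 983179.74 + (596.22) = 129.36 mGal
Bouguer slab correction = 0.04193 × 3.16 × 1932.0 = 255.99 mGal
Simple Bouguer anomaly = 129.36 − (255.99) = -126.63 mGal
Complete Bouguer anomaly = -126.63 + 3.43 = -123.20 mGal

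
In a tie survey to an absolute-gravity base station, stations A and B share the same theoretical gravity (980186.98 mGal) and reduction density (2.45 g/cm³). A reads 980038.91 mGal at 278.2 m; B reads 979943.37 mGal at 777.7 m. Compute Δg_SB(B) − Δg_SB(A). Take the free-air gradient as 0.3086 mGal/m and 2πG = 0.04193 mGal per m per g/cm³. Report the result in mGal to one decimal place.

Δg_SB(A) = 980038.91 − 980186.98 + 0.3086×278.2 − 0.04193×2.45×278.2 = -90.80 mGal
Δg_SB(B) = 979943.37 − 980186.98 + 0.3086×777.7 − 0.04193×2.45×777.7 = -83.50 mGal
Difference = -83.50 − (-90.80) = 7.30 mGal

7.3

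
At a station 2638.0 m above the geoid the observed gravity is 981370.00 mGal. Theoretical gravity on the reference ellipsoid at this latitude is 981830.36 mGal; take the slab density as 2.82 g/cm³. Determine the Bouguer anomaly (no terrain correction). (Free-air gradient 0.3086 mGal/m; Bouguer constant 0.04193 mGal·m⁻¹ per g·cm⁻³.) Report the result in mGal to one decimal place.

Free-air correction = 0.3086 × 2638.0 = 814.09 mGal
Free-air anomaly = 981370.00 − 981830.36 + (814.09) = 353.73 mGal
Bouguer slab correction = 0.04193 × 2.82 × 2638.0 = 311.92 mGal
Simple Bouguer anomaly = 353.73 − (311.92) = 41.81 mGal

41.8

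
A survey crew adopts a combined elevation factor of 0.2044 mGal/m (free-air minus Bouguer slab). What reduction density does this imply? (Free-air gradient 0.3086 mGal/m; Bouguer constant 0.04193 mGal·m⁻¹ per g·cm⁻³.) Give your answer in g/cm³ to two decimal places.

2.49

0.2044 = 0.3086 − 0.04193 × ρ
ρ = (0.3086 − 0.2044) / 0.04193 = 2.49 g/cm³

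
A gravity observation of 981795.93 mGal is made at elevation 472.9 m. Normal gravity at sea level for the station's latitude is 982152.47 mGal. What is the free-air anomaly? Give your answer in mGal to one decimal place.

Free-air correction = 0.3086 × 472.9 = 145.94 mGal
Free-air anomaly = 981795.93 − 982152.47 + (145.94) = -210.60 mGal

-210.6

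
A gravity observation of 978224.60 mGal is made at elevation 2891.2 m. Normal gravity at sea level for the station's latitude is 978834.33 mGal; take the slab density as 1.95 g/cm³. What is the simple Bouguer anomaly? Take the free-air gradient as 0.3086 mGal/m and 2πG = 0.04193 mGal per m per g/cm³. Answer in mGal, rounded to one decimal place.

46.1

Free-air correction = 0.3086 × 2891.2 = 892.22 mGal
Free-air anomaly = 978224.60 − 978834.33 + (892.22) = 282.49 mGal
Bouguer slab correction = 0.04193 × 1.95 × 2891.2 = 236.39 mGal
Simple Bouguer anomaly = 282.49 − (236.39) = 46.10 mGal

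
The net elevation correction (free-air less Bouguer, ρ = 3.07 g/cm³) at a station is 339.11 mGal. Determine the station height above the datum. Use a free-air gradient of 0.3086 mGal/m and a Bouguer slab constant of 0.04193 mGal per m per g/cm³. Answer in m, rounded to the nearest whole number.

1885

Combined gradient = 0.3086 − 0.04193 × 3.07 = 0.1798749 mGal/m
h = 339.11 / 0.1798749 = 1885.25 m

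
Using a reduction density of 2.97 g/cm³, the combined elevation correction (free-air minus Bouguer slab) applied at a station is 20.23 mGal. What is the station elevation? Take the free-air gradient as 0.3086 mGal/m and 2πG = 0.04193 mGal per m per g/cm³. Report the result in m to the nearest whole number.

110

Combined gradient = 0.3086 − 0.04193 × 2.97 = 0.1840679 mGal/m
h = 20.23 / 0.1840679 = 109.91 m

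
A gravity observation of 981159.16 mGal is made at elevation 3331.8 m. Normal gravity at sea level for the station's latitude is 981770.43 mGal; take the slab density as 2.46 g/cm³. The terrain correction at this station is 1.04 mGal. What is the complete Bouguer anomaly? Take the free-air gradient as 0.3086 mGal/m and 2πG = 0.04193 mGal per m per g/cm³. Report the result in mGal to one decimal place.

74.3

Free-air correction = 0.3086 × 3331.8 = 1028.19 mGal
Free-air anomaly = 981159.16 − 981770.43 + (1028.19) = 416.92 mGal
Bouguer slab correction = 0.04193 × 2.46 × 3331.8 = 343.67 mGal
Simple Bouguer anomaly = 416.92 − (343.67) = 73.25 mGal
Complete Bouguer anomaly = 73.25 + 1.04 = 74.29 mGal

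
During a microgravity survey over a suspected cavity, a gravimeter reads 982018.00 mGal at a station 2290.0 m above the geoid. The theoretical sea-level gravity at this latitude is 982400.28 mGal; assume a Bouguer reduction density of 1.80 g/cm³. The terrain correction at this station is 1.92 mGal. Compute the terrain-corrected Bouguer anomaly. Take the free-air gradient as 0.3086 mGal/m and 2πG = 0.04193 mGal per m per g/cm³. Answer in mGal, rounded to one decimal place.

153.5

Free-air correction = 0.3086 × 2290.0 = 706.69 mGal
Free-air anomaly = 982018.00 − 982400.28 + (706.69) = 324.41 mGal
Bouguer slab correction = 0.04193 × 1.80 × 2290.0 = 172.84 mGal
Simple Bouguer anomaly = 324.41 − (172.84) = 151.57 mGal
Complete Bouguer anomaly = 151.57 + 1.92 = 153.49 mGal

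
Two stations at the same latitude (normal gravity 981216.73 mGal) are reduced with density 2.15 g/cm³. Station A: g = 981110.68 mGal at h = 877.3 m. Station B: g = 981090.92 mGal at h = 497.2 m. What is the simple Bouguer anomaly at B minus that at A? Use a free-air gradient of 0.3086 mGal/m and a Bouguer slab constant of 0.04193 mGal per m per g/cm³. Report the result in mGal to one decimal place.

-102.8

Δg_SB(A) = 981110.68 − 981216.73 + 0.3086×877.3 − 0.04193×2.15×877.3 = 85.60 mGal
Δg_SB(B) = 981090.92 − 981216.73 + 0.3086×497.2 − 0.04193×2.15×497.2 = -17.20 mGal
Difference = -17.20 − (85.60) = -102.80 mGal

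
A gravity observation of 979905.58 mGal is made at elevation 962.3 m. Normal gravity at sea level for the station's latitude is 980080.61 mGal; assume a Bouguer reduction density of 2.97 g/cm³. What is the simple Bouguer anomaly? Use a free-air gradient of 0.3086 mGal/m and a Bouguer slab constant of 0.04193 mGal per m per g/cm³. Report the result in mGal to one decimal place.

Free-air correction = 0.3086 × 962.3 = 296.97 mGal
Free-air anomaly = 979905.58 − 980080.61 + (296.97) = 121.94 mGal
Bouguer slab correction = 0.04193 × 2.97 × 962.3 = 119.84 mGal
Simple Bouguer anomaly = 121.94 − (119.84) = 2.10 mGal

2.1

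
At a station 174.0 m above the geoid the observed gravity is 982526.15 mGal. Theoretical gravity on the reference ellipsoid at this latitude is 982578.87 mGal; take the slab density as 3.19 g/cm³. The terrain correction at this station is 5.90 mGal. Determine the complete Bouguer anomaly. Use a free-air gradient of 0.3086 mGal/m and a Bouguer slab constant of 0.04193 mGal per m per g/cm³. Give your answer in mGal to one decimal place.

-16.4

Free-air correction = 0.3086 × 174.0 = 53.70 mGal
Free-air anomaly = 982526.15 − 982578.87 + (53.70) = 0.98 mGal
Bouguer slab correction = 0.04193 × 3.19 × 174.0 = 23.27 mGal
Simple Bouguer anomaly = 0.98 − (23.27) = -22.29 mGal
Complete Bouguer anomaly = -22.29 + 5.90 = -16.39 mGal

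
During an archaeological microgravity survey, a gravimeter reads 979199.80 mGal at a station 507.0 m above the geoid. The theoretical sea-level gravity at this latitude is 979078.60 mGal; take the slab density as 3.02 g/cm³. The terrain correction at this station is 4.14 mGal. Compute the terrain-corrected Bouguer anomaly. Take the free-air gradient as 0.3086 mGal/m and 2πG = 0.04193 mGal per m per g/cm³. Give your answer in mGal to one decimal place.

Free-air correction = 0.3086 × 507.0 = 156.46 mGal
Free-air anomaly = 979199.80 − 979078.60 + (156.46) = 277.66 mGal
Bouguer slab correction = 0.04193 × 3.02 × 507.0 = 64.20 mGal
Simple Bouguer anomaly = 277.66 − (64.20) = 213.46 mGal
Complete Bouguer anomaly = 213.46 + 4.14 = 217.60 mGal

217.6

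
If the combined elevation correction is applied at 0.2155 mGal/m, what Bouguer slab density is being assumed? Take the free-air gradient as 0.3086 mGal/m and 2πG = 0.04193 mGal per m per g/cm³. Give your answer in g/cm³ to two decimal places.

2.22

0.2155 = 0.3086 − 0.04193 × ρ
ρ = (0.3086 − 0.2155) / 0.04193 = 2.22 g/cm³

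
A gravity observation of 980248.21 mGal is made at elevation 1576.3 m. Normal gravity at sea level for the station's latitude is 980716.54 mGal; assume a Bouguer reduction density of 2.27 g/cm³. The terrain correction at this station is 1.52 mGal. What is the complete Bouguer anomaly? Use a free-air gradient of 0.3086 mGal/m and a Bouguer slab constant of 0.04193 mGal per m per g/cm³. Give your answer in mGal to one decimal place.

-130.4

Free-air correction = 0.3086 × 1576.3 = 486.45 mGal
Free-air anomaly = 980248.21 − 980716.54 + (486.45) = 18.12 mGal
Bouguer slab correction = 0.04193 × 2.27 × 1576.3 = 150.03 mGal
Simple Bouguer anomaly = 18.12 − (150.03) = -131.91 mGal
Complete Bouguer anomaly = -131.91 + 1.52 = -130.39 mGal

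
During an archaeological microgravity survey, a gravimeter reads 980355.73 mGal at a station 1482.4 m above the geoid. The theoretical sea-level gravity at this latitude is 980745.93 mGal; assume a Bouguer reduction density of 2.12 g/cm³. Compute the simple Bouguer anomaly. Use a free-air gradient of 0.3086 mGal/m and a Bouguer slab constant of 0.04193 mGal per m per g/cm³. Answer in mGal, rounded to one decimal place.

Free-air correction = 0.3086 × 1482.4 = 457.47 mGal
Free-air anomaly = 980355.73 − 980745.93 + (457.47) = 67.27 mGal
Bouguer slab correction = 0.04193 × 2.12 × 1482.4 = 131.77 mGal
Simple Bouguer anomaly = 67.27 − (131.77) = -64.50 mGal

-64.5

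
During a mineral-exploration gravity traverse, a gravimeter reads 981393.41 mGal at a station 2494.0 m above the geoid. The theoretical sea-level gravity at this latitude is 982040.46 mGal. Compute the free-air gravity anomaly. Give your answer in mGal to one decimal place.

122.6

Free-air correction = 0.3086 × 2494.0 = 769.65 mGal
Free-air anomaly = 981393.41 − 982040.46 + (769.65) = 122.60 mGal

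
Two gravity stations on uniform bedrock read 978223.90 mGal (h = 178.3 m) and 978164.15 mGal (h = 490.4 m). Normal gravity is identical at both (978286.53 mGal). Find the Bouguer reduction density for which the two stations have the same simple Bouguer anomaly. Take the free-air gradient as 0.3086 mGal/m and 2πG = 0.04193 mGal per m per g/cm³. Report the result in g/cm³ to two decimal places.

2.79

Δg_obs = 978164.15 − 978223.90 = -59.75 mGal over Δh = 490.4 − 178.3 = 312.1 m
Equal Bouguer anomalies ⇒ Δg_obs + (0.3086 − 0.04193ρ)·Δh = 0
0.3086 − 0.04193ρ = −Δg_obs/Δh = 0.19145
ρ = (0.3086 − 0.19145) / 0.04193 = 2.79 g/cm³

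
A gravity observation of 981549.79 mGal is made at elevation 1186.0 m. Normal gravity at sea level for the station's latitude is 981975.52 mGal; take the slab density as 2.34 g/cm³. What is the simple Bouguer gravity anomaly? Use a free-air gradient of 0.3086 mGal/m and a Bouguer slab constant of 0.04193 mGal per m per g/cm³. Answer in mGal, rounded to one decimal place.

Free-air correction = 0.3086 × 1186.0 = 366.00 mGal
Free-air anomaly = 981549.79 − 981975.52 + (366.00) = -59.73 mGal
Bouguer slab correction = 0.04193 × 2.34 × 1186.0 = 116.37 mGal
Simple Bouguer anomaly = -59.73 − (116.37) = -176.10 mGal

-176.1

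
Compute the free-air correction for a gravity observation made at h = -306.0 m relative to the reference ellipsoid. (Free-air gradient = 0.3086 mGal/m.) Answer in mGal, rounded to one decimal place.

Free-air correction = 0.3086 × -306.0 = -94.4 mGal

-94.4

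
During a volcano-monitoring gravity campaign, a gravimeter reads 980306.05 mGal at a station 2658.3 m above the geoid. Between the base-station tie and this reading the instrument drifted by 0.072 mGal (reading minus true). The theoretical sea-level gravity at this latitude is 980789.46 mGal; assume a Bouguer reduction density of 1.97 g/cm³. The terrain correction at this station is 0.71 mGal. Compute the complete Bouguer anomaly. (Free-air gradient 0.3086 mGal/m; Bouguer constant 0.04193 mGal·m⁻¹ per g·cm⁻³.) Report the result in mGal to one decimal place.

Drift-corrected reading = 980306.05 − (0.072) = 980305.978 mGal
Free-air correction = 0.3086 × 2658.3 = 820.35 mGal
Free-air anomaly = 980305.978 − 980789.46 + (820.35) = 336.868 mGal
Bouguer slab correction = 0.04193 × 1.97 × 2658.3 = 219.58 mGal
Simple Bouguer anomaly = 336.868 − (219.58) = 117.288 mGal
Complete Bouguer anomaly = 117.288 + 0.71 = 117.998 mGal

118.0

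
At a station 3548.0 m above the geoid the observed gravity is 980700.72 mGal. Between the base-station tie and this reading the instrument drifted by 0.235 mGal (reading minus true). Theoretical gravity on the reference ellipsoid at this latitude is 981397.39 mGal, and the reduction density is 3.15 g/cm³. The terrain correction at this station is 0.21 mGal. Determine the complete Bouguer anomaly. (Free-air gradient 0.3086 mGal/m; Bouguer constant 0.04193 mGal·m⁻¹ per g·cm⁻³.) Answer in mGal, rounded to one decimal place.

Drift-corrected reading = 980700.72 − (0.235) = 980700.485 mGal
Free-air correction = 0.3086 × 3548.0 = 1094.91 mGal
Free-air anomaly = 980700.485 − 981397.39 + (1094.91) = 398.005 mGal
Bouguer slab correction = 0.04193 × 3.15 × 3548.0 = 468.62 mGal
Simple Bouguer anomaly = 398.005 − (468.62) = -70.615 mGal
Complete Bouguer anomaly = -70.615 + 0.21 = -70.405 mGal

-70.4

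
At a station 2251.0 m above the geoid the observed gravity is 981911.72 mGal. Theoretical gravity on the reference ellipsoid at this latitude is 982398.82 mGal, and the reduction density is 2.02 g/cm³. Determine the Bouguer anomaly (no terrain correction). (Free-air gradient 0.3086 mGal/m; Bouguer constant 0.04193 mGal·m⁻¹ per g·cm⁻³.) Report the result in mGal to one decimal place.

Free-air correction = 0.3086 × 2251.0 = 694.66 mGal
Free-air anomaly = 981911.72 − 982398.82 + (694.66) = 207.56 mGal
Bouguer slab correction = 0.04193 × 2.02 × 2251.0 = 190.66 mGal
Simple Bouguer anomaly = 207.56 − (190.66) = 16.90 mGal

16.9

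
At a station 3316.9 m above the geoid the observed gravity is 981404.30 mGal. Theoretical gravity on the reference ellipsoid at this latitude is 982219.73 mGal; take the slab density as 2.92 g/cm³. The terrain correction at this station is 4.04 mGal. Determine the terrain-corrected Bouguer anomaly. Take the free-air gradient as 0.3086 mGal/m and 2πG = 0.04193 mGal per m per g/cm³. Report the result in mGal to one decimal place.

-193.9

Free-air correction = 0.3086 × 3316.9 = 1023.60 mGal
Free-air anomaly = 981404.30 − 982219.73 + (1023.60) = 208.17 mGal
Bouguer slab correction = 0.04193 × 2.92 × 3316.9 = 406.11 mGal
Simple Bouguer anomaly = 208.17 − (406.11) = -197.94 mGal
Complete Bouguer anomaly = -197.94 + 4.04 = -193.90 mGal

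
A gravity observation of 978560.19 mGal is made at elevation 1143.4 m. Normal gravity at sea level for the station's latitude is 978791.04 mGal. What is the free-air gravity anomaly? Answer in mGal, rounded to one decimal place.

122.0

Free-air correction = 0.3086 × 1143.4 = 352.85 mGal
Free-air anomaly = 978560.19 − 978791.04 + (352.85) = 122.00 mGal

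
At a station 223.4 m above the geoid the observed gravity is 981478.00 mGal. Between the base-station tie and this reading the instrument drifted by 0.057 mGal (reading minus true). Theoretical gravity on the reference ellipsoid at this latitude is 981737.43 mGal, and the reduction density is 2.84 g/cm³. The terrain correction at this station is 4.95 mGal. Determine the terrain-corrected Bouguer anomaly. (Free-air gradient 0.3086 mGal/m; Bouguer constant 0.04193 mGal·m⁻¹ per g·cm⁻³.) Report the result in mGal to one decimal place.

Drift-corrected reading = 981478.00 − (0.057) = 981477.943 mGal
Free-air correction = 0.3086 × 223.4 = 68.94 mGal
Free-air anomaly = 981477.943 − 981737.43 + (68.94) = -190.547 mGal
Bouguer slab correction = 0.04193 × 2.84 × 223.4 = 26.60 mGal
Simple Bouguer anomaly = -190.547 − (26.60) = -217.147 mGal
Complete Bouguer anomaly = -217.147 + 4.95 = -212.197 mGal

-212.2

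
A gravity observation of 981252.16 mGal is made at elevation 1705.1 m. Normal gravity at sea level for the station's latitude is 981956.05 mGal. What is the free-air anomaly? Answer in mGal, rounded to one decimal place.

-177.7

Free-air correction = 0.3086 × 1705.1 = 526.19 mGal
Free-air anomaly = 981252.16 − 981956.05 + (526.19) = -177.70 mGal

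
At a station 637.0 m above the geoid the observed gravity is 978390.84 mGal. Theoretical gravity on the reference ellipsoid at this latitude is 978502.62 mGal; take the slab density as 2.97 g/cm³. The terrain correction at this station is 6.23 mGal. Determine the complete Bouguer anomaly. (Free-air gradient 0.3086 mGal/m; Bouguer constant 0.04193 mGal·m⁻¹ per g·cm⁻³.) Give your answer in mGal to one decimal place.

Free-air correction = 0.3086 × 637.0 = 196.58 mGal
Free-air anomaly = 978390.84 − 978502.62 + (196.58) = 84.80 mGal
Bouguer slab correction = 0.04193 × 2.97 × 637.0 = 79.33 mGal
Simple Bouguer anomaly = 84.80 − (79.33) = 5.47 mGal
Complete Bouguer anomaly = 5.47 + 6.23 = 11.70 mGal

11.7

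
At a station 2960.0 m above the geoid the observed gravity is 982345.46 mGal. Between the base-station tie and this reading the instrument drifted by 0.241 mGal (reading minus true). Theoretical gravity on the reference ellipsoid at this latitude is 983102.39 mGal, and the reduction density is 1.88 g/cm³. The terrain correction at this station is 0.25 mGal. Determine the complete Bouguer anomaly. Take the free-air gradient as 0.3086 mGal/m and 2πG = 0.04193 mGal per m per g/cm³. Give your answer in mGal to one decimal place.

-76.8

Drift-corrected reading = 982345.46 − (0.241) = 982345.219 mGal
Free-air correction = 0.3086 × 2960.0 = 913.46 mGal
Free-air anomaly = 982345.219 − 983102.39 + (913.46) = 156.289 mGal
Bouguer slab correction = 0.04193 × 1.88 × 2960.0 = 233.33 mGal
Simple Bouguer anomaly = 156.289 − (233.33) = -77.041 mGal
Complete Bouguer anomaly = -77.041 + 0.25 = -76.791 mGal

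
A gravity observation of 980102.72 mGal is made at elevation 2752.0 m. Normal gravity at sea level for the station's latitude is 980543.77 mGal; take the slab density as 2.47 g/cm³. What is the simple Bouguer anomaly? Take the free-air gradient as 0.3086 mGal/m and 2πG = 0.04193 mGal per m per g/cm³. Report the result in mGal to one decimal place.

Free-air correction = 0.3086 × 2752.0 = 849.27 mGal
Free-air anomaly = 980102.72 − 980543.77 + (849.27) = 408.22 mGal
Bouguer slab correction = 0.04193 × 2.47 × 2752.0 = 285.02 mGal
Simple Bouguer anomaly = 408.22 − (285.02) = 123.20 mGal

123.2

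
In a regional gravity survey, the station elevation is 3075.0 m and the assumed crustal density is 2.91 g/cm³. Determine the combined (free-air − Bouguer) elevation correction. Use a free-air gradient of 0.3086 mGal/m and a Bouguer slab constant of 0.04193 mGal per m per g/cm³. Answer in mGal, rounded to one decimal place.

573.7

Combined gradient = 0.3086 − 0.04193 × 2.91 = 0.1865837 mGal/m
Combined elevation correction = 0.1865837 × 3075.0 = 573.7 mGal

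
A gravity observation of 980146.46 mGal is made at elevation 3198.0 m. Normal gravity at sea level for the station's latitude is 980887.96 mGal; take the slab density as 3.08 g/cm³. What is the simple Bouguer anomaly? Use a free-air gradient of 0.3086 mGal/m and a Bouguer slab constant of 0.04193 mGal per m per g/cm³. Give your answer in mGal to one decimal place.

-167.6

Free-air correction = 0.3086 × 3198.0 = 986.90 mGal
Free-air anomaly = 980146.46 − 980887.96 + (986.90) = 245.40 mGal
Bouguer slab correction = 0.04193 × 3.08 × 3198.0 = 413.00 mGal
Simple Bouguer anomaly = 245.40 − (413.00) = -167.60 mGal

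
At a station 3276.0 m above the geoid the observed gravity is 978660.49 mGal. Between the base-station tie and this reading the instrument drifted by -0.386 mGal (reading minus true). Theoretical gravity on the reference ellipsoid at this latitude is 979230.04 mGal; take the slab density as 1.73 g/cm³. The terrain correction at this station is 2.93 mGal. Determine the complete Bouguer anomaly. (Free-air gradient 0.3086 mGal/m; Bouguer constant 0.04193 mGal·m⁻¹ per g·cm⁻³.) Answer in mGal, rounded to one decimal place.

207.1

Drift-corrected reading = 978660.49 − (-0.386) = 978660.876 mGal
Free-air correction = 0.3086 × 3276.0 = 1010.97 mGal
Free-air anomaly = 978660.876 − 979230.04 + (1010.97) = 441.806 mGal
Bouguer slab correction = 0.04193 × 1.73 × 3276.0 = 237.64 mGal
Simple Bouguer anomaly = 441.806 − (237.64) = 204.166 mGal
Complete Bouguer anomaly = 204.166 + 2.93 = 207.096 mGal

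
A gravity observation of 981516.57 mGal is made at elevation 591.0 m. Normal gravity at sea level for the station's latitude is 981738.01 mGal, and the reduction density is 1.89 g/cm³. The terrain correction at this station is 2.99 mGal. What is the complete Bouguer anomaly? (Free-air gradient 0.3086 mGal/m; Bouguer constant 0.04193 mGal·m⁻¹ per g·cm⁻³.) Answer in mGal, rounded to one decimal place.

-82.9

Free-air correction = 0.3086 × 591.0 = 182.38 mGal
Free-air anomaly = 981516.57 − 981738.01 + (182.38) = -39.06 mGal
Bouguer slab correction = 0.04193 × 1.89 × 591.0 = 46.84 mGal
Simple Bouguer anomaly = -39.06 − (46.84) = -85.90 mGal
Complete Bouguer anomaly = -85.90 + 2.99 = -82.91 mGal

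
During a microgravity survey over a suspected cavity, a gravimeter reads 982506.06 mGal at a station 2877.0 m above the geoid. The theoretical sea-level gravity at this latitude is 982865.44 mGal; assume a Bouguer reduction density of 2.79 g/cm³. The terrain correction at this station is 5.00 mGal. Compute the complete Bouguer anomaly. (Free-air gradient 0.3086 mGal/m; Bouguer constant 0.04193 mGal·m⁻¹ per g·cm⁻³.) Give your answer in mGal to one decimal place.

196.9

Free-air correction = 0.3086 × 2877.0 = 887.84 mGal
Free-air anomaly = 982506.06 − 982865.44 + (887.84) = 528.46 mGal
Bouguer slab correction = 0.04193 × 2.79 × 2877.0 = 336.56 mGal
Simple Bouguer anomaly = 528.46 − (336.56) = 191.90 mGal
Complete Bouguer anomaly = 191.90 + 5.00 = 196.90 mGal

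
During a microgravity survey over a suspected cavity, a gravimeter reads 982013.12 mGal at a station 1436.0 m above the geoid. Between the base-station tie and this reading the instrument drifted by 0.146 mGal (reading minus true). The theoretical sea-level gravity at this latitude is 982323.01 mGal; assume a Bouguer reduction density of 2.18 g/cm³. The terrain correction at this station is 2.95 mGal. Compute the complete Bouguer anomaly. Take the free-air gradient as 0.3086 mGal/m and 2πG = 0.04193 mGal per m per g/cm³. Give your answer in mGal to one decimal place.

4.8

Drift-corrected reading = 982013.12 − (0.146) = 982012.974 mGal
Free-air correction = 0.3086 × 1436.0 = 443.15 mGal
Free-air anomaly = 982012.974 − 982323.01 + (443.15) = 133.114 mGal
Bouguer slab correction = 0.04193 × 2.18 × 1436.0 = 131.26 mGal
Simple Bouguer anomaly = 133.114 − (131.26) = 1.854 mGal
Complete Bouguer anomaly = 1.854 + 2.95 = 4.804 mGal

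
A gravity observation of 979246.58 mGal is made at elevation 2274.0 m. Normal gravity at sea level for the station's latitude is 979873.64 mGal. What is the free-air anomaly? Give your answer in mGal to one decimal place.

74.7

Free-air correction = 0.3086 × 2274.0 = 701.76 mGal
Free-air anomaly = 979246.58 − 979873.64 + (701.76) = 74.70 mGal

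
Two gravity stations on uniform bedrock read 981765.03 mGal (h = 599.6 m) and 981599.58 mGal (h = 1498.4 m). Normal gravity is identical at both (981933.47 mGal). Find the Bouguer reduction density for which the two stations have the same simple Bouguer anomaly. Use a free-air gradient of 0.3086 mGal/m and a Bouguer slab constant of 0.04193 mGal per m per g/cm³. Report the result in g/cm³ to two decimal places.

Δg_obs = 981599.58 − 981765.03 = -165.45 mGal over Δh = 1498.4 − 599.6 = 898.8 m
Equal Bouguer anomalies ⇒ Δg_obs + (0.3086 − 0.04193ρ)·Δh = 0
0.3086 − 0.04193ρ = −Δg_obs/Δh = 0.18408
ρ = (0.3086 − 0.18408) / 0.04193 = 2.97 g/cm³

2.97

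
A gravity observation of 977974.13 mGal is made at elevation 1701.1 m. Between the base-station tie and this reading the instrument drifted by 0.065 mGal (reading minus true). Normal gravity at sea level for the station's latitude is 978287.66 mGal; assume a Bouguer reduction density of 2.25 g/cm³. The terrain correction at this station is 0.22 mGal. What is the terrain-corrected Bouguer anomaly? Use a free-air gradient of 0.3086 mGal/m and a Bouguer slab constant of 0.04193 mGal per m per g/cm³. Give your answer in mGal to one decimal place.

Drift-corrected reading = 977974.13 − (0.065) = 977974.065 mGal
Free-air correction = 0.3086 × 1701.1 = 524.96 mGal
Free-air anomaly = 977974.065 − 978287.66 + (524.96) = 211.365 mGal
Bouguer slab correction = 0.04193 × 2.25 × 1701.1 = 160.49 mGal
Simple Bouguer anomaly = 211.365 − (160.49) = 50.875 mGal
Complete Bouguer anomaly = 50.875 + 0.22 = 51.095 mGal

51.1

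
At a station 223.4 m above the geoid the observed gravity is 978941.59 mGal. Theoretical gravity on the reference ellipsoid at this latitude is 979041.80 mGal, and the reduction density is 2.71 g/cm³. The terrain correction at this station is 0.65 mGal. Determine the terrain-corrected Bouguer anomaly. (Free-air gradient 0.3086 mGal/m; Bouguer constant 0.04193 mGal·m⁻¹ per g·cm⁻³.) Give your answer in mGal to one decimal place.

-56.0

Free-air correction = 0.3086 × 223.4 = 68.94 mGal
Free-air anomaly = 978941.59 − 979041.80 + (68.94) = -31.27 mGal
Bouguer slab correction = 0.04193 × 2.71 × 223.4 = 25.39 mGal
Simple Bouguer anomaly = -31.27 − (25.39) = -56.66 mGal
Complete Bouguer anomaly = -56.66 + 0.65 = -56.01 mGal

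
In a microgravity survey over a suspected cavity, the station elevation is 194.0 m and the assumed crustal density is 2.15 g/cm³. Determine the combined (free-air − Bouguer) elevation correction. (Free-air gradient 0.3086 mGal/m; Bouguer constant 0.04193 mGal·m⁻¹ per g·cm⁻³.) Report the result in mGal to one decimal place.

Combined gradient = 0.3086 − 0.04193 × 2.15 = 0.2184505 mGal/m
Combined elevation correction = 0.2184505 × 194.0 = 42.4 mGal

42.4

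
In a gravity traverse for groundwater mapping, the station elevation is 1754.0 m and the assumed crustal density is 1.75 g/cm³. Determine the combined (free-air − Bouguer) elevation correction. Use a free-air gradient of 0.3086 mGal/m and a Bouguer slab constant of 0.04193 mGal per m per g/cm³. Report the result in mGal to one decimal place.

412.6

Combined gradient = 0.3086 − 0.04193 × 1.75 = 0.2352225 mGal/m
Combined elevation correction = 0.2352225 × 1754.0 = 412.6 mGal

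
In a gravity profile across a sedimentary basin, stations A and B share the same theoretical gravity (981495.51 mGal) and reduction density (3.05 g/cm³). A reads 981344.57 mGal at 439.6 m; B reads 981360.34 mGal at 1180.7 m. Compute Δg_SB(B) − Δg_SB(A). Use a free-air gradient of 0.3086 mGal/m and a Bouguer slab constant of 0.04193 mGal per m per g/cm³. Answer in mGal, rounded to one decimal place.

149.7

Δg_SB(A) = 981344.57 − 981495.51 + 0.3086×439.6 − 0.04193×3.05×439.6 = -71.50 mGal
Δg_SB(B) = 981360.34 − 981495.51 + 0.3086×1180.7 − 0.04193×3.05×1180.7 = 78.20 mGal
Difference = 78.20 − (-71.50) = 149.70 mGal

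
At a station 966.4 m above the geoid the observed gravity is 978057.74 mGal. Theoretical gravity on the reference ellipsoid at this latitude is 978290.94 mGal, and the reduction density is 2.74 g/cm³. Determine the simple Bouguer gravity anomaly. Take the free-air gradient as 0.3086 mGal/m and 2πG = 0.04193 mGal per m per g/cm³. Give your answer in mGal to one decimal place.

Free-air correction = 0.3086 × 966.4 = 298.23 mGal
Free-air anomaly = 978057.74 − 978290.94 + (298.23) = 65.03 mGal
Bouguer slab correction = 0.04193 × 2.74 × 966.4 = 111.03 mGal
Simple Bouguer anomaly = 65.03 − (111.03) = -46.00 mGal

-46.0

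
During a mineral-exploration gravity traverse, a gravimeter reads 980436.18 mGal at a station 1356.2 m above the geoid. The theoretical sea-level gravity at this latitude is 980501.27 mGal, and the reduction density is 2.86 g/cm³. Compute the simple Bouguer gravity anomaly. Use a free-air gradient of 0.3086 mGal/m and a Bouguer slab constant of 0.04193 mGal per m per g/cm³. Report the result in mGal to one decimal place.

Free-air correction = 0.3086 × 1356.2 = 418.52 mGal
Free-air anomaly = 980436.18 − 980501.27 + (418.52) = 353.43 mGal
Bouguer slab correction = 0.04193 × 2.86 × 1356.2 = 162.64 mGal
Simple Bouguer anomaly = 353.43 − (162.64) = 190.79 mGal

190.8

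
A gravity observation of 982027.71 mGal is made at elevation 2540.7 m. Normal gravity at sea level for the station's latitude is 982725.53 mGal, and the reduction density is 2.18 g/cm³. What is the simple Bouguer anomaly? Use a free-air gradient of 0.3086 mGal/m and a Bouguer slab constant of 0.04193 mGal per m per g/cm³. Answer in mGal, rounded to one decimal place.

Free-air correction = 0.3086 × 2540.7 = 784.06 mGal
Free-air anomaly = 982027.71 − 982725.53 + (784.06) = 86.24 mGal
Bouguer slab correction = 0.04193 × 2.18 × 2540.7 = 232.24 mGal
Simple Bouguer anomaly = 86.24 − (232.24) = -146.00 mGal

-146.0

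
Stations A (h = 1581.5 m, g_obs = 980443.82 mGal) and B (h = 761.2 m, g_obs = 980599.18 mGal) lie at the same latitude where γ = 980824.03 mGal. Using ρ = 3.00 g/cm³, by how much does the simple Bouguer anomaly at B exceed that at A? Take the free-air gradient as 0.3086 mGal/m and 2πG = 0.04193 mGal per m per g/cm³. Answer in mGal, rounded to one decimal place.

5.4

Δg_SB(A) = 980443.82 − 980824.03 + 0.3086×1581.5 − 0.04193×3.00×1581.5 = -91.10 mGal
Δg_SB(B) = 980599.18 − 980824.03 + 0.3086×761.2 − 0.04193×3.00×761.2 = -85.70 mGal
Difference = -85.70 − (-91.10) = 5.40 mGal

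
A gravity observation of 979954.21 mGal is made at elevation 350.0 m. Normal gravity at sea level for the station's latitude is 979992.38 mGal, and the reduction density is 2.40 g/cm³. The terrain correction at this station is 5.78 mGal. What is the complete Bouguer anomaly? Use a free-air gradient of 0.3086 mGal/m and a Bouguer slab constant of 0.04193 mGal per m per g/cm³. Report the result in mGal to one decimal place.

40.4

Free-air correction = 0.3086 × 350.0 = 108.01 mGal
Free-air anomaly = 979954.21 − 979992.38 + (108.01) = 69.84 mGal
Bouguer slab correction = 0.04193 × 2.40 × 350.0 = 35.22 mGal
Simple Bouguer anomaly = 69.84 − (35.22) = 34.62 mGal
Complete Bouguer anomaly = 34.62 + 5.78 = 40.40 mGal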